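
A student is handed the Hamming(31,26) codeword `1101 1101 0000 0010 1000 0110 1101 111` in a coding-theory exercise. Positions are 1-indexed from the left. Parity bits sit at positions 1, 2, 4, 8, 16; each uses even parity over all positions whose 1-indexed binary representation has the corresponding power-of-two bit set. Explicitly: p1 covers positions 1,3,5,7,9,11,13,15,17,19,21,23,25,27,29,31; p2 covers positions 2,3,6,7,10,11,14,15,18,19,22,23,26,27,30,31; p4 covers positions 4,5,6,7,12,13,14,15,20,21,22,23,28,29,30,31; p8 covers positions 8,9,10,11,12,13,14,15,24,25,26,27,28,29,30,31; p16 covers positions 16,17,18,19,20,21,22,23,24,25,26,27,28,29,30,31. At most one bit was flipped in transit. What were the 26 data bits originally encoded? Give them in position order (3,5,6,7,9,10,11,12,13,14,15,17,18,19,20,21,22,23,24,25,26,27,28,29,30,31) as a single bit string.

s1: b1⊕b3⊕b5⊕b7⊕b9⊕b11⊕b13⊕b15⊕b17⊕b19⊕b21⊕b23⊕b25⊕b27⊕b29⊕b31 = 1⊕0⊕1⊕0⊕0⊕0⊕0⊕1⊕1⊕0⊕0⊕1⊕1⊕0⊕1⊕1 = 0
s2: b2⊕b3⊕b6⊕b7⊕b10⊕b11⊕b14⊕b15⊕b18⊕b19⊕b22⊕b23⊕b26⊕b27⊕b30⊕b31 = 1⊕0⊕1⊕0⊕0⊕0⊕0⊕1⊕0⊕0⊕1⊕1⊕1⊕0⊕1⊕1 = 0
s4: b4⊕b5⊕b6⊕b7⊕b12⊕b13⊕b14⊕b15⊕b20⊕b21⊕b22⊕b23⊕b28⊕b29⊕b30⊕b31 = 1⊕1⊕1⊕0⊕0⊕0⊕0⊕1⊕0⊕0⊕1⊕1⊕1⊕1⊕1⊕1 = 0
s8: b8⊕b9⊕b10⊕b11⊕b12⊕b13⊕b14⊕b15⊕b24⊕b25⊕b26⊕b27⊕b28⊕b29⊕b30⊕b31 = 1⊕0⊕0⊕0⊕0⊕0⊕0⊕1⊕0⊕1⊕1⊕0⊕1⊕1⊕1⊕1 = 0
s16: b16⊕b17⊕b18⊕b19⊕b20⊕b21⊕b22⊕b23⊕b24⊕b25⊕b26⊕b27⊕b28⊕b29⊕b30⊕b31 = 0⊕1⊕0⊕0⊕0⊕0⊕1⊕1⊕0⊕1⊕1⊕0⊕1⊕1⊕1⊕1 = 1
Syndrome (s16...s1) = 10000 → position 16.
Flip bit 16: corrected codeword = 1101110100000011100001101101111
Data bits at positions 3,5,6,7,9,10,11,12,13,14,15,17,18,19,20,21,22,23,24,25,26,27,28,29,30,31: 01100000001100001101101111

01100000001100001101101111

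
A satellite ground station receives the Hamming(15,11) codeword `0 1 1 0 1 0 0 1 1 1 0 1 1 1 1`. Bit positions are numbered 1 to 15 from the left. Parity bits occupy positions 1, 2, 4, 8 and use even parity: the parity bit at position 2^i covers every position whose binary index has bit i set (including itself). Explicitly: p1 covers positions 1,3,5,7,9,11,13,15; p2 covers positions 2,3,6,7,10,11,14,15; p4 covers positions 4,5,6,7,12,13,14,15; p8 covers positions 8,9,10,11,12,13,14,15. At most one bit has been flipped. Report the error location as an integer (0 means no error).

15

s1: b1⊕b3⊕b5⊕b7⊕b9⊕b11⊕b13⊕b15 = 0⊕1⊕1⊕0⊕1⊕0⊕1⊕1 = 1
s2: b2⊕b3⊕b6⊕b7⊕b10⊕b11⊕b14⊕b15 = 1⊕1⊕0⊕0⊕1⊕0⊕1⊕1 = 1
s4: b4⊕b5⊕b6⊕b7⊕b12⊕b13⊕b14⊕b15 = 0⊕1⊕0⊕0⊕1⊕1⊕1⊕1 = 1
s8: b8⊕b9⊕b10⊕b11⊕b12⊕b13⊕b14⊕b15 = 1⊕1⊕1⊕0⊕1⊕1⊕1⊕1 = 1
Syndrome (s8...s1) = 1111 → position 15.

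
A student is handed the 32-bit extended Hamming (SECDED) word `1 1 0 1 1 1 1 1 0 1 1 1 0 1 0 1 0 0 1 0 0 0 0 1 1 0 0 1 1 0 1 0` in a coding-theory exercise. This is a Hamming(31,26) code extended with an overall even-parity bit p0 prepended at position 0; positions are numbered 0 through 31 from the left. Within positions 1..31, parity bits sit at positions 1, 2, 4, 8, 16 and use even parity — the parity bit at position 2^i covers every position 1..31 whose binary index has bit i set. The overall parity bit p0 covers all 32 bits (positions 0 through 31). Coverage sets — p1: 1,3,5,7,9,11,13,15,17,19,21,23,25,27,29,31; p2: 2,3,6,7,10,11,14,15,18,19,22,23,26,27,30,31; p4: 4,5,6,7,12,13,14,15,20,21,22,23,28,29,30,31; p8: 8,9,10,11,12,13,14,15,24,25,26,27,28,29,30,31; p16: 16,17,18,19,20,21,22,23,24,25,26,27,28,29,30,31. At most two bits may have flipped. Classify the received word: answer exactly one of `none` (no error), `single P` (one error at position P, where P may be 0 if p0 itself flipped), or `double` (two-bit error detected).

s1: b1⊕b3⊕b5⊕b7⊕b9⊕b11⊕b13⊕b15⊕b17⊕b19⊕b21⊕b23⊕b25⊕b27⊕b29⊕b31 = 1⊕1⊕1⊕1⊕1⊕1⊕1⊕1⊕0⊕0⊕0⊕1⊕0⊕1⊕0⊕0 = 0
s2: b2⊕b3⊕b6⊕b7⊕b10⊕b11⊕b14⊕b15⊕b18⊕b19⊕b22⊕b23⊕b26⊕b27⊕b30⊕b31 = 0⊕1⊕1⊕1⊕1⊕1⊕0⊕1⊕1⊕0⊕0⊕1⊕0⊕1⊕1⊕0 = 0
s4: b4⊕b5⊕b6⊕b7⊕b12⊕b13⊕b14⊕b15⊕b20⊕b21⊕b22⊕b23⊕b28⊕b29⊕b30⊕b31 = 1⊕1⊕1⊕1⊕0⊕1⊕0⊕1⊕0⊕0⊕0⊕1⊕1⊕0⊕1⊕0 = 1
s8: b8⊕b9⊕b10⊕b11⊕b12⊕b13⊕b14⊕b15⊕b24⊕b25⊕b26⊕b27⊕b28⊕b29⊕b30⊕b31 = 0⊕1⊕1⊕1⊕0⊕1⊕0⊕1⊕1⊕0⊕0⊕1⊕1⊕0⊕1⊕0 = 1
s16: b16⊕b17⊕b18⊕b19⊕b20⊕b21⊕b22⊕b23⊕b24⊕b25⊕b26⊕b27⊕b28⊕b29⊕b30⊕b31 = 0⊕0⊕1⊕0⊕0⊕0⊕0⊕1⊕1⊕0⊕0⊕1⊕1⊕0⊕1⊕0 = 0
Syndrome (s16...s1) = 01100 → position 12.
Overall parity (XOR of all 32 bits, including p0): 1⊕1⊕0⊕1⊕1⊕1⊕1⊕1⊕0⊕1⊕1⊕1⊕0⊕1⊕0⊕1⊕0⊕0⊕1⊕0⊕0⊕0⊕0⊕1⊕1⊕0⊕0⊕1⊕1⊕0⊕1⊕0 = 0
Overall=0, syndrome position=12 → double-bit error detected (uncorrectable).

double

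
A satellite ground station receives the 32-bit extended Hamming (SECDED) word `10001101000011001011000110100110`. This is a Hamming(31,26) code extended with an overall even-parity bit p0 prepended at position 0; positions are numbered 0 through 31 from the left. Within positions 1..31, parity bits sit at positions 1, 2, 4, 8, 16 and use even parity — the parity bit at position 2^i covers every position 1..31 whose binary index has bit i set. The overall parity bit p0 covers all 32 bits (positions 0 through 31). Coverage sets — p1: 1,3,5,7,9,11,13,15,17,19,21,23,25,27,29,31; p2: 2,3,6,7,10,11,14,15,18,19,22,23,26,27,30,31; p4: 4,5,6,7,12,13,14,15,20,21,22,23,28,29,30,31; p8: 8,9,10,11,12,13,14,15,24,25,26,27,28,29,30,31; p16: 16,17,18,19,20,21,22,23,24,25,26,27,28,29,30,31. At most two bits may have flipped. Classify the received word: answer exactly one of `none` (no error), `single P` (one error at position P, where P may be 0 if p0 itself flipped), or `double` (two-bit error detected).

s1: b1⊕b3⊕b5⊕b7⊕b9⊕b11⊕b13⊕b15⊕b17⊕b19⊕b21⊕b23⊕b25⊕b27⊕b29⊕b31 = 0⊕0⊕1⊕1⊕0⊕0⊕1⊕0⊕0⊕1⊕0⊕1⊕0⊕0⊕1⊕0 = 0
s2: b2⊕b3⊕b6⊕b7⊕b10⊕b11⊕b14⊕b15⊕b18⊕b19⊕b22⊕b23⊕b26⊕b27⊕b30⊕b31 = 0⊕0⊕0⊕1⊕0⊕0⊕0⊕0⊕1⊕1⊕0⊕1⊕1⊕0⊕1⊕0 = 0
s4: b4⊕b5⊕b6⊕b7⊕b12⊕b13⊕b14⊕b15⊕b20⊕b21⊕b22⊕b23⊕b28⊕b29⊕b30⊕b31 = 1⊕1⊕0⊕1⊕1⊕1⊕0⊕0⊕0⊕0⊕0⊕1⊕0⊕1⊕1⊕0 = 0
s8: b8⊕b9⊕b10⊕b11⊕b12⊕b13⊕b14⊕b15⊕b24⊕b25⊕b26⊕b27⊕b28⊕b29⊕b30⊕b31 = 0⊕0⊕0⊕0⊕1⊕1⊕0⊕0⊕1⊕0⊕1⊕0⊕0⊕1⊕1⊕0 = 0
s16: b16⊕b17⊕b18⊕b19⊕b20⊕b21⊕b22⊕b23⊕b24⊕b25⊕b26⊕b27⊕b28⊕b29⊕b30⊕b31 = 1⊕0⊕1⊕1⊕0⊕0⊕0⊕1⊕1⊕0⊕1⊕0⊕0⊕1⊕1⊕0 = 0
Syndrome (s16...s1) = 00000 → position 0 (no error).
Overall parity (XOR of all 32 bits, including p0): 1⊕0⊕0⊕0⊕1⊕1⊕0⊕1⊕0⊕0⊕0⊕0⊕1⊕1⊕0⊕0⊕1⊕0⊕1⊕1⊕0⊕0⊕0⊕1⊕1⊕0⊕1⊕0⊕0⊕1⊕1⊕0 = 0
Overall=0, syndrome position=0 → no error.

none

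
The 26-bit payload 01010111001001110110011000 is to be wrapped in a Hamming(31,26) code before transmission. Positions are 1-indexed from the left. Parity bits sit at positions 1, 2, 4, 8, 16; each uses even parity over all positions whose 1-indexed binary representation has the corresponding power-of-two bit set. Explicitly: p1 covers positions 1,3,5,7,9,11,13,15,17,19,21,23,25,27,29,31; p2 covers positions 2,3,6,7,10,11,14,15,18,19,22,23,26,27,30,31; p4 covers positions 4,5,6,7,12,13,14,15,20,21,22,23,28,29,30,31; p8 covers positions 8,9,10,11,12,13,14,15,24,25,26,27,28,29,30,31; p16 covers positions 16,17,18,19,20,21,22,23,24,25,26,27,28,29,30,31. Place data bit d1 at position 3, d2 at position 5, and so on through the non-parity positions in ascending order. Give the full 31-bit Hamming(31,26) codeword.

Place data bits at non-power-of-two positions: b3=0, b5=1, b6=0, b7=1, b9=0, b10=1, b11=1, b12=1, b13=0, b14=0, b15=1, b17=0, b18=0, b19=1, b20=1, b21=1, b22=0, b23=1, b24=1, b25=0, b26=0, b27=1, b28=1, b29=0, b30=0, b31=0.
p1 = XOR of data positions {3,5,7,9,11,13,15,17,19,21,23,25,27,29,31} = 0⊕1⊕1⊕0⊕1⊕0⊕1⊕0⊕1⊕1⊕1⊕0⊕1⊕0⊕0 = 0
p2 = XOR of data positions {3,6,7,10,11,14,15,18,19,22,23,26,27,30,31} = 0⊕0⊕1⊕1⊕1⊕0⊕1⊕0⊕1⊕0⊕1⊕0⊕1⊕0⊕0 = 1
p4 = XOR of data positions {5,6,7,12,13,14,15,20,21,22,23,28,29,30,31} = 1⊕0⊕1⊕1⊕0⊕0⊕1⊕1⊕1⊕0⊕1⊕1⊕0⊕0⊕0 = 0
p8 = XOR of data positions {9,10,11,12,13,14,15,24,25,26,27,28,29,30,31} = 0⊕1⊕1⊕1⊕0⊕0⊕1⊕1⊕0⊕0⊕1⊕1⊕0⊕0⊕0 = 1
p16 = XOR of data positions {17,18,19,20,21,22,23,24,25,26,27,28,29,30,31} = 0⊕0⊕1⊕1⊕1⊕0⊕1⊕1⊕0⊕0⊕1⊕1⊕0⊕0⊕0 = 1
Codeword b1..b31 = 0100101101110011001110110011000

0100101101110011001110110011000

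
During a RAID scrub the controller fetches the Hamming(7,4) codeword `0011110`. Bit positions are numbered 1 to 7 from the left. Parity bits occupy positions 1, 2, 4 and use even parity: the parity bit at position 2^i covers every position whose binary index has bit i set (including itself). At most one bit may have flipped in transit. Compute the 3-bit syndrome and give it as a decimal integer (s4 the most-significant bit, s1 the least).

4

s1: b1⊕b3⊕b5⊕b7 = 0⊕1⊕1⊕0 = 0
s2: b2⊕b3⊕b6⊕b7 = 0⊕1⊕1⊕0 = 0
s4: b4⊕b5⊕b6⊕b7 = 1⊕1⊕1⊕0 = 1
Syndrome (s4...s1) = 100 → position 4.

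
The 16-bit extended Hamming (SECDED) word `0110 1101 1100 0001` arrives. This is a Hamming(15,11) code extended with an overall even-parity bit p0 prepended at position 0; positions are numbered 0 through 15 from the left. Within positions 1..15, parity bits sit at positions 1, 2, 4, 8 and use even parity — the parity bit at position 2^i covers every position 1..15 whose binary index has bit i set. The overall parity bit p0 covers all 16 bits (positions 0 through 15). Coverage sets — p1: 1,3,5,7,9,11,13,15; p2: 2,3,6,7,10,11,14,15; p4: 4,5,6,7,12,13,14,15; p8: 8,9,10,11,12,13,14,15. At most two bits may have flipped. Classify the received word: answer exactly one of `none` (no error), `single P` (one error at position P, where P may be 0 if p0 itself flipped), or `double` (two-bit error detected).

s1: b1⊕b3⊕b5⊕b7⊕b9⊕b11⊕b13⊕b15 = 1⊕0⊕1⊕1⊕1⊕0⊕0⊕1 = 1
s2: b2⊕b3⊕b6⊕b7⊕b10⊕b11⊕b14⊕b15 = 1⊕0⊕0⊕1⊕0⊕0⊕0⊕1 = 1
s4: b4⊕b5⊕b6⊕b7⊕b12⊕b13⊕b14⊕b15 = 1⊕1⊕0⊕1⊕0⊕0⊕0⊕1 = 0
s8: b8⊕b9⊕b10⊕b11⊕b12⊕b13⊕b14⊕b15 = 1⊕1⊕0⊕0⊕0⊕0⊕0⊕1 = 1
Syndrome (s8...s1) = 1011 → position 11.
Overall parity (XOR of all 16 bits, including p0): 0⊕1⊕1⊕0⊕1⊕1⊕0⊕1⊕1⊕1⊕0⊕0⊕0⊕0⊕0⊕1 = 0
Overall=0, syndrome position=11 → double-bit error detected (uncorrectable).

double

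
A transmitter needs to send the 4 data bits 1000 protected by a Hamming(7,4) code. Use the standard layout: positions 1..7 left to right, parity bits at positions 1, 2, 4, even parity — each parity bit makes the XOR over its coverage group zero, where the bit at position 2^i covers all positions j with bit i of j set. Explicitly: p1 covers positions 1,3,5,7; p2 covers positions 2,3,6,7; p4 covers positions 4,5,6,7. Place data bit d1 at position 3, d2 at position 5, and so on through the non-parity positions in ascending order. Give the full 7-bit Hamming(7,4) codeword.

Place data bits at non-power-of-two positions: b3=1, b5=0, b6=0, b7=0.
p1 = XOR of data positions {3,5,7} = 1⊕0⊕0 = 1
p2 = XOR of data positions {3,6,7} = 1⊕0⊕0 = 1
p4 = XOR of data positions {5,6,7} = 0⊕0⊕0 = 0
Codeword b1..b7 = 1110000

1110000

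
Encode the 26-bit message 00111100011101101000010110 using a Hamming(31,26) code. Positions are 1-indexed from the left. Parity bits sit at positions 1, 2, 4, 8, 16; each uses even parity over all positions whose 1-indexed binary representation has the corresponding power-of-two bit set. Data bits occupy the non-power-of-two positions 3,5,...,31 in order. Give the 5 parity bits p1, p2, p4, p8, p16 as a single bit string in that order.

Place data bits at non-power-of-two positions: b3=0, b5=0, b6=1, b7=1, b9=1, b10=1, b11=0, b12=0, b13=0, b14=1, b15=1, b17=1, b18=0, b19=1, b20=1, b21=0, b22=1, b23=0, b24=0, b25=0, b26=0, b27=1, b28=0, b29=1, b30=1, b31=0.
p1 = XOR of data positions {3,5,7,9,11,13,15,17,19,21,23,25,27,29,31} = 0⊕0⊕1⊕1⊕0⊕0⊕1⊕1⊕1⊕0⊕0⊕0⊕1⊕1⊕0 = 1
p2 = XOR of data positions {3,6,7,10,11,14,15,18,19,22,23,26,27,30,31} = 0⊕1⊕1⊕1⊕0⊕1⊕1⊕0⊕1⊕1⊕0⊕0⊕1⊕1⊕0 = 1
p4 = XOR of data positions {5,6,7,12,13,14,15,20,21,22,23,28,29,30,31} = 0⊕1⊕1⊕0⊕0⊕1⊕1⊕1⊕0⊕1⊕0⊕0⊕1⊕1⊕0 = 0
p8 = XOR of data positions {9,10,11,12,13,14,15,24,25,26,27,28,29,30,31} = 1⊕1⊕0⊕0⊕0⊕1⊕1⊕0⊕0⊕0⊕1⊕0⊕1⊕1⊕0 = 1
p16 = XOR of data positions {17,18,19,20,21,22,23,24,25,26,27,28,29,30,31} = 1⊕0⊕1⊕1⊕0⊕1⊕0⊕0⊕0⊕0⊕1⊕0⊕1⊕1⊕0 = 1
Parity bits p1,p2,p4,p8,p16 = 11011

11011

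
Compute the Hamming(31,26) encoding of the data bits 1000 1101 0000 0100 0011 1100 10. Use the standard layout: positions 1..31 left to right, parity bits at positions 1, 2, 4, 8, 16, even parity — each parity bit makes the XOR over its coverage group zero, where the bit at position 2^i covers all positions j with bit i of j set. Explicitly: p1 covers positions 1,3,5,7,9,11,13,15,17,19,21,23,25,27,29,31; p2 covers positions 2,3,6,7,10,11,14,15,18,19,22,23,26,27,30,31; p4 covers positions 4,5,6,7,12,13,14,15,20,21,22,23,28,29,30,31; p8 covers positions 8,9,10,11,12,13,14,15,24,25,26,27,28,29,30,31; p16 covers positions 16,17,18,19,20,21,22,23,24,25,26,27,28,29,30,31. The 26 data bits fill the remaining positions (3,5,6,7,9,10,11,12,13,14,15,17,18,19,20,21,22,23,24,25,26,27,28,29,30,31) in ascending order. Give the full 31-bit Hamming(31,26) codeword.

1010000011010000001000011110010

Place data bits at non-power-of-two positions: b3=1, b5=0, b6=0, b7=0, b9=1, b10=1, b11=0, b12=1, b13=0, b14=0, b15=0, b17=0, b18=0, b19=1, b20=0, b21=0, b22=0, b23=0, b24=1, b25=1, b26=1, b27=1, b28=0, b29=0, b30=1, b31=0.
p1 = XOR of data positions {3,5,7,9,11,13,15,17,19,21,23,25,27,29,31} = 1⊕0⊕0⊕1⊕0⊕0⊕0⊕0⊕1⊕0⊕0⊕1⊕1⊕0⊕0 = 1
p2 = XOR of data positions {3,6,7,10,11,14,15,18,19,22,23,26,27,30,31} = 1⊕0⊕0⊕1⊕0⊕0⊕0⊕0⊕1⊕0⊕0⊕1⊕1⊕1⊕0 = 0
p4 = XOR of data positions {5,6,7,12,13,14,15,20,21,22,23,28,29,30,31} = 0⊕0⊕0⊕1⊕0⊕0⊕0⊕0⊕0⊕0⊕0⊕0⊕0⊕1⊕0 = 0
p8 = XOR of data positions {9,10,11,12,13,14,15,24,25,26,27,28,29,30,31} = 1⊕1⊕0⊕1⊕0⊕0⊕0⊕1⊕1⊕1⊕1⊕0⊕0⊕1⊕0 = 0
p16 = XOR of data positions {17,18,19,20,21,22,23,24,25,26,27,28,29,30,31} = 0⊕0⊕1⊕0⊕0⊕0⊕0⊕1⊕1⊕1⊕1⊕0⊕0⊕1⊕0 = 0
Codeword b1..b31 = 1010000011010000001000011110010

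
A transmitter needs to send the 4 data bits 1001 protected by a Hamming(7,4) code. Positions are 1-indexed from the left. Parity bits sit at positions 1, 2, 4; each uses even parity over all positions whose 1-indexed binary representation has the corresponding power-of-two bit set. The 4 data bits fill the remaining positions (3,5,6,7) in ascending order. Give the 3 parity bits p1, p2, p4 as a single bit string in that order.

001

Place data bits at non-power-of-two positions: b3=1, b5=0, b6=0, b7=1.
p1 = XOR of data positions {3,5,7} = 1⊕0⊕1 = 0
p2 = XOR of data positions {3,6,7} = 1⊕0⊕1 = 0
p4 = XOR of data positions {5,6,7} = 0⊕0⊕1 = 1
Parity bits p1,p2,p4 = 001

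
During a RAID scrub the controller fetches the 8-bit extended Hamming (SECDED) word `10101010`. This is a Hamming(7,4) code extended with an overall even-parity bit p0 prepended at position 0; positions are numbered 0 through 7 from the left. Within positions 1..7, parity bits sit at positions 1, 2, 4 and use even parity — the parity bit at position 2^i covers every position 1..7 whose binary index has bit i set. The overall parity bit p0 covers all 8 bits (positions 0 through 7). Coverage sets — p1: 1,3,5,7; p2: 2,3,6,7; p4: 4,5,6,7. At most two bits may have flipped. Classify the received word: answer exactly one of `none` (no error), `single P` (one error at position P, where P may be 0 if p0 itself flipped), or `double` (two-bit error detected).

none

s1: b1⊕b3⊕b5⊕b7 = 0⊕0⊕0⊕0 = 0
s2: b2⊕b3⊕b6⊕b7 = 1⊕0⊕1⊕0 = 0
s4: b4⊕b5⊕b6⊕b7 = 1⊕0⊕1⊕0 = 0
Syndrome (s4...s1) = 000 → position 0 (no error).
Overall parity (XOR of all 8 bits, including p0): 1⊕0⊕1⊕0⊕1⊕0⊕1⊕0 = 0
Overall=0, syndrome position=0 → no error.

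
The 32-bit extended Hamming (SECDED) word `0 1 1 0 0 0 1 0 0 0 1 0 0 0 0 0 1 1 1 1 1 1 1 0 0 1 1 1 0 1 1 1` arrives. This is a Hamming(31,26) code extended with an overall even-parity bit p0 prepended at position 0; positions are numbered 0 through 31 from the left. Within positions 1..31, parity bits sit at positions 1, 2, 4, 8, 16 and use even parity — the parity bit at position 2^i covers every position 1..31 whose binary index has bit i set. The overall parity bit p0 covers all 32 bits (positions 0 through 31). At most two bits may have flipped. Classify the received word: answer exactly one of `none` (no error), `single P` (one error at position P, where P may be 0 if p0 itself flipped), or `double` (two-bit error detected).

single 28

s1: b1⊕b3⊕b5⊕b7⊕b9⊕b11⊕b13⊕b15⊕b17⊕b19⊕b21⊕b23⊕b25⊕b27⊕b29⊕b31 = 1⊕0⊕0⊕0⊕0⊕0⊕0⊕0⊕1⊕1⊕1⊕0⊕1⊕1⊕1⊕1 = 0
s2: b2⊕b3⊕b6⊕b7⊕b10⊕b11⊕b14⊕b15⊕b18⊕b19⊕b22⊕b23⊕b26⊕b27⊕b30⊕b31 = 1⊕0⊕1⊕0⊕1⊕0⊕0⊕0⊕1⊕1⊕1⊕0⊕1⊕1⊕1⊕1 = 0
s4: b4⊕b5⊕b6⊕b7⊕b12⊕b13⊕b14⊕b15⊕b20⊕b21⊕b22⊕b23⊕b28⊕b29⊕b30⊕b31 = 0⊕0⊕1⊕0⊕0⊕0⊕0⊕0⊕1⊕1⊕1⊕0⊕0⊕1⊕1⊕1 = 1
s8: b8⊕b9⊕b10⊕b11⊕b12⊕b13⊕b14⊕b15⊕b24⊕b25⊕b26⊕b27⊕b28⊕b29⊕b30⊕b31 = 0⊕0⊕1⊕0⊕0⊕0⊕0⊕0⊕0⊕1⊕1⊕1⊕0⊕1⊕1⊕1 = 1
s16: b16⊕b17⊕b18⊕b19⊕b20⊕b21⊕b22⊕b23⊕b24⊕b25⊕b26⊕b27⊕b28⊕b29⊕b30⊕b31 = 1⊕1⊕1⊕1⊕1⊕1⊕1⊕0⊕0⊕1⊕1⊕1⊕0⊕1⊕1⊕1 = 1
Syndrome (s16...s1) = 11100 → position 28.
Overall parity (XOR of all 32 bits, including p0): 0⊕1⊕1⊕0⊕0⊕0⊕1⊕0⊕0⊕0⊕1⊕0⊕0⊕0⊕0⊕0⊕1⊕1⊕1⊕1⊕1⊕1⊕1⊕0⊕0⊕1⊕1⊕1⊕0⊕1⊕1⊕1 = 1
Overall=1, syndrome position=28 → single-bit error at position 28.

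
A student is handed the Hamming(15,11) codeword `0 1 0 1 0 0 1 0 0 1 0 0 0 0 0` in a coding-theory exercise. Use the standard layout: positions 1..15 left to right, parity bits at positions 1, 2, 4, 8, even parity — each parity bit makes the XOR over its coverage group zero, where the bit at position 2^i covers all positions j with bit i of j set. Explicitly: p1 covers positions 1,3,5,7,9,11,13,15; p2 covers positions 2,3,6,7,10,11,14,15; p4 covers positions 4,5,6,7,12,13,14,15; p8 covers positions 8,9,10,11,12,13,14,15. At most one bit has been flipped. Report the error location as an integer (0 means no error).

s1: b1⊕b3⊕b5⊕b7⊕b9⊕b11⊕b13⊕b15 = 0⊕0⊕0⊕1⊕0⊕0⊕0⊕0 = 1
s2: b2⊕b3⊕b6⊕b7⊕b10⊕b11⊕b14⊕b15 = 1⊕0⊕0⊕1⊕1⊕0⊕0⊕0 = 1
s4: b4⊕b5⊕b6⊕b7⊕b12⊕b13⊕b14⊕b15 = 1⊕0⊕0⊕1⊕0⊕0⊕0⊕0 = 0
s8: b8⊕b9⊕b10⊕b11⊕b12⊕b13⊕b14⊕b15 = 0⊕0⊕1⊕0⊕0⊕0⊕0⊕0 = 1
Syndrome (s8...s1) = 1011 → position 11.

11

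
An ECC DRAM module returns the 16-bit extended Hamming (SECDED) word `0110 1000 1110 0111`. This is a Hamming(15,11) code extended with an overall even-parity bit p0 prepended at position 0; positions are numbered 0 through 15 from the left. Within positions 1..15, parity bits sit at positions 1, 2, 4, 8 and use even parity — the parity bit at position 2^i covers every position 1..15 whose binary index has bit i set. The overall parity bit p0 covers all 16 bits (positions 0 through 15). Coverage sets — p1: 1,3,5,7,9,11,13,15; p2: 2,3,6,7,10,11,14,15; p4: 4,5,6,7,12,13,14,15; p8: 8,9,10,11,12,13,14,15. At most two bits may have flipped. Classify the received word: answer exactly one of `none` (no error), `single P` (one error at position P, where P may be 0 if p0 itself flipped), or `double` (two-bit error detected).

single 0

s1: b1⊕b3⊕b5⊕b7⊕b9⊕b11⊕b13⊕b15 = 1⊕0⊕0⊕0⊕1⊕0⊕1⊕1 = 0
s2: b2⊕b3⊕b6⊕b7⊕b10⊕b11⊕b14⊕b15 = 1⊕0⊕0⊕0⊕1⊕0⊕1⊕1 = 0
s4: b4⊕b5⊕b6⊕b7⊕b12⊕b13⊕b14⊕b15 = 1⊕0⊕0⊕0⊕0⊕1⊕1⊕1 = 0
s8: b8⊕b9⊕b10⊕b11⊕b12⊕b13⊕b14⊕b15 = 1⊕1⊕1⊕0⊕0⊕1⊕1⊕1 = 0
Syndrome (s8...s1) = 0000 → position 0 (no error).
Overall parity (XOR of all 16 bits, including p0): 0⊕1⊕1⊕0⊕1⊕0⊕0⊕0⊕1⊕1⊕1⊕0⊕0⊕1⊕1⊕1 = 1
Overall=1, syndrome position=0 → single-bit error at position 0.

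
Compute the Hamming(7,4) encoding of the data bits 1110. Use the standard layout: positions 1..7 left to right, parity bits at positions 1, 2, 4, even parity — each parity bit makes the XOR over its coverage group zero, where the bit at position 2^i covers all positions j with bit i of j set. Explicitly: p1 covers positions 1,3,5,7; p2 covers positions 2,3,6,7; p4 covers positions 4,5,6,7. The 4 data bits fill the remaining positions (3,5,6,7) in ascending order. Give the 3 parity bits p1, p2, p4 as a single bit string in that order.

Place data bits at non-power-of-two positions: b3=1, b5=1, b6=1, b7=0.
p1 = XOR of data positions {3,5,7} = 1⊕1⊕0 = 0
p2 = XOR of data positions {3,6,7} = 1⊕1⊕0 = 0
p4 = XOR of data positions {5,6,7} = 1⊕1⊕0 = 0
Parity bits p1,p2,p4 = 000

000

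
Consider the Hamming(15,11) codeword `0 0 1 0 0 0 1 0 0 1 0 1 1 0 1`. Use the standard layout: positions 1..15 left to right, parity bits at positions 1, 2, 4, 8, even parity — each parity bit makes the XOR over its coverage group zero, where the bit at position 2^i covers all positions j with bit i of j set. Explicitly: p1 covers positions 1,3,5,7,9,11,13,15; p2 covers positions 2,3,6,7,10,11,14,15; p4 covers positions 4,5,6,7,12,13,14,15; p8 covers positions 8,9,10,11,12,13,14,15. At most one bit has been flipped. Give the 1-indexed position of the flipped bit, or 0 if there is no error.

0

s1: b1⊕b3⊕b5⊕b7⊕b9⊕b11⊕b13⊕b15 = 0⊕1⊕0⊕1⊕0⊕0⊕1⊕1 = 0
s2: b2⊕b3⊕b6⊕b7⊕b10⊕b11⊕b14⊕b15 = 0⊕1⊕0⊕1⊕1⊕0⊕0⊕1 = 0
s4: b4⊕b5⊕b6⊕b7⊕b12⊕b13⊕b14⊕b15 = 0⊕0⊕0⊕1⊕1⊕1⊕0⊕1 = 0
s8: b8⊕b9⊕b10⊕b11⊕b12⊕b13⊕b14⊕b15 = 0⊕0⊕1⊕0⊕1⊕1⊕0⊕1 = 0
Syndrome (s8...s1) = 0000 → position 0 (no error).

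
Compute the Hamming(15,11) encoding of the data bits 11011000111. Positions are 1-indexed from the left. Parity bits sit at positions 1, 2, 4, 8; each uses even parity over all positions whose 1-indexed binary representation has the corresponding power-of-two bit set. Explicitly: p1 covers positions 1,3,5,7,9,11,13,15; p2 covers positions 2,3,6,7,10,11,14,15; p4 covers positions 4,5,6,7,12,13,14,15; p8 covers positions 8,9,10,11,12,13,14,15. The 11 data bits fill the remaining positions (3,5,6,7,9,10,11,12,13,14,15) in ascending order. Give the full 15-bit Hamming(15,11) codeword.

001110101000111

Place data bits at non-power-of-two positions: b3=1, b5=1, b6=0, b7=1, b9=1, b10=0, b11=0, b12=0, b13=1, b14=1, b15=1.
p1 = XOR of data positions {3,5,7,9,11,13,15} = 1⊕1⊕1⊕1⊕0⊕1⊕1 = 0
p2 = XOR of data positions {3,6,7,10,11,14,15} = 1⊕0⊕1⊕0⊕0⊕1⊕1 = 0
p4 = XOR of data positions {5,6,7,12,13,14,15} = 1⊕0⊕1⊕0⊕1⊕1⊕1 = 1
p8 = XOR of data positions {9,10,11,12,13,14,15} = 1⊕0⊕0⊕0⊕1⊕1⊕1 = 0
Codeword b1..b15 = 001110101000111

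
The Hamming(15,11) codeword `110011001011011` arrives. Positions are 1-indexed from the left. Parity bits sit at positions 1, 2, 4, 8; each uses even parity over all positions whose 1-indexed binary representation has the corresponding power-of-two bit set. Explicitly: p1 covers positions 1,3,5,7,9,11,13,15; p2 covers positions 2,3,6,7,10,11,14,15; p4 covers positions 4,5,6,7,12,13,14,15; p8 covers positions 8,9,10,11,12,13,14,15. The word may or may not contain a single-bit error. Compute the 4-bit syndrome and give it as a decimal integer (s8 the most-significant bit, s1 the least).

15

s1: b1⊕b3⊕b5⊕b7⊕b9⊕b11⊕b13⊕b15 = 1⊕0⊕1⊕0⊕1⊕1⊕0⊕1 = 1
s2: b2⊕b3⊕b6⊕b7⊕b10⊕b11⊕b14⊕b15 = 1⊕0⊕1⊕0⊕0⊕1⊕1⊕1 = 1
s4: b4⊕b5⊕b6⊕b7⊕b12⊕b13⊕b14⊕b15 = 0⊕1⊕1⊕0⊕1⊕0⊕1⊕1 = 1
s8: b8⊕b9⊕b10⊕b11⊕b12⊕b13⊕b14⊕b15 = 0⊕1⊕0⊕1⊕1⊕0⊕1⊕1 = 1
Syndrome (s8...s1) = 1111 → position 15.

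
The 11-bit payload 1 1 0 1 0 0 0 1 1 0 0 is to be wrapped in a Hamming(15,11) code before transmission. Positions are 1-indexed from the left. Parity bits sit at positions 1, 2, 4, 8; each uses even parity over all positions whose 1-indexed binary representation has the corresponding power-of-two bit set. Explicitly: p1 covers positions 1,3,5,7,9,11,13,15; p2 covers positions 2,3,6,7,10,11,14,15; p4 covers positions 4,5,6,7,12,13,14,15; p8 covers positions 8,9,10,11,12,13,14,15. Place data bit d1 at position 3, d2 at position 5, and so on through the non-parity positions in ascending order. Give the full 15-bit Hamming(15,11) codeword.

Place data bits at non-power-of-two positions: b3=1, b5=1, b6=0, b7=1, b9=0, b10=0, b11=0, b12=1, b13=1, b14=0, b15=0.
p1 = XOR of data positions {3,5,7,9,11,13,15} = 1⊕1⊕1⊕0⊕0⊕1⊕0 = 0
p2 = XOR of data positions {3,6,7,10,11,14,15} = 1⊕0⊕1⊕0⊕0⊕0⊕0 = 0
p4 = XOR of data positions {5,6,7,12,13,14,15} = 1⊕0⊕1⊕1⊕1⊕0⊕0 = 0
p8 = XOR of data positions {9,10,11,12,13,14,15} = 0⊕0⊕0⊕1⊕1⊕0⊕0 = 0
Codeword b1..b15 = 001010100001100

001010100001100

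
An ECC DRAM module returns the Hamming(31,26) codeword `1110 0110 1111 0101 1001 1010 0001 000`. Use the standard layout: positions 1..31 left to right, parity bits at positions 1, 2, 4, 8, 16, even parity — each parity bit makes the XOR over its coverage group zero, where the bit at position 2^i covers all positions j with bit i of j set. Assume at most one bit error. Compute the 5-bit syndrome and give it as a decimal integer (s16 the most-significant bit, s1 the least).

0

s1: b1⊕b3⊕b5⊕b7⊕b9⊕b11⊕b13⊕b15⊕b17⊕b19⊕b21⊕b23⊕b25⊕b27⊕b29⊕b31 = 1⊕1⊕0⊕1⊕1⊕1⊕0⊕0⊕1⊕0⊕1⊕1⊕0⊕0⊕0⊕0 = 0
s2: b2⊕b3⊕b6⊕b7⊕b10⊕b11⊕b14⊕b15⊕b18⊕b19⊕b22⊕b23⊕b26⊕b27⊕b30⊕b31 = 1⊕1⊕1⊕1⊕1⊕1⊕1⊕0⊕0⊕0⊕0⊕1⊕0⊕0⊕0⊕0 = 0
s4: b4⊕b5⊕b6⊕b7⊕b12⊕b13⊕b14⊕b15⊕b20⊕b21⊕b22⊕b23⊕b28⊕b29⊕b30⊕b31 = 0⊕0⊕1⊕1⊕1⊕0⊕1⊕0⊕1⊕1⊕0⊕1⊕1⊕0⊕0⊕0 = 0
s8: b8⊕b9⊕b10⊕b11⊕b12⊕b13⊕b14⊕b15⊕b24⊕b25⊕b26⊕b27⊕b28⊕b29⊕b30⊕b31 = 0⊕1⊕1⊕1⊕1⊕0⊕1⊕0⊕0⊕0⊕0⊕0⊕1⊕0⊕0⊕0 = 0
s16: b16⊕b17⊕b18⊕b19⊕b20⊕b21⊕b22⊕b23⊕b24⊕b25⊕b26⊕b27⊕b28⊕b29⊕b30⊕b31 = 1⊕1⊕0⊕0⊕1⊕1⊕0⊕1⊕0⊕0⊕0⊕0⊕1⊕0⊕0⊕0 = 0
Syndrome (s16...s1) = 00000 → position 0 (no error).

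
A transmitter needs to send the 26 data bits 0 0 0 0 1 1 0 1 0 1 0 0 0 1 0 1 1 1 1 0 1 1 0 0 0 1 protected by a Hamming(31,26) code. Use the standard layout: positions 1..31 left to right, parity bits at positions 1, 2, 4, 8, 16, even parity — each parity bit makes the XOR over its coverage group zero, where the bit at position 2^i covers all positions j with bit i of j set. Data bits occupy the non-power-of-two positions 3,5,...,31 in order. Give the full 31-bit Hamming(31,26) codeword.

0000000011010100001011110110001

Place data bits at non-power-of-two positions: b3=0, b5=0, b6=0, b7=0, b9=1, b10=1, b11=0, b12=1, b13=0, b14=1, b15=0, b17=0, b18=0, b19=1, b20=0, b21=1, b22=1, b23=1, b24=1, b25=0, b26=1, b27=1, b28=0, b29=0, b30=0, b31=1.
p1 = XOR of data positions {3,5,7,9,11,13,15,17,19,21,23,25,27,29,31} = 0⊕0⊕0⊕1⊕0⊕0⊕0⊕0⊕1⊕1⊕1⊕0⊕1⊕0⊕1 = 0
p2 = XOR of data positions {3,6,7,10,11,14,15,18,19,22,23,26,27,30,31} = 0⊕0⊕0⊕1⊕0⊕1⊕0⊕0⊕1⊕1⊕1⊕1⊕1⊕0⊕1 = 0
p4 = XOR of data positions {5,6,7,12,13,14,15,20,21,22,23,28,29,30,31} = 0⊕0⊕0⊕1⊕0⊕1⊕0⊕0⊕1⊕1⊕1⊕0⊕0⊕0⊕1 = 0
p8 = XOR of data positions {9,10,11,12,13,14,15,24,25,26,27,28,29,30,31} = 1⊕1⊕0⊕1⊕0⊕1⊕0⊕1⊕0⊕1⊕1⊕0⊕0⊕0⊕1 = 0
p16 = XOR of data positions {17,18,19,20,21,22,23,24,25,26,27,28,29,30,31} = 0⊕0⊕1⊕0⊕1⊕1⊕1⊕1⊕0⊕1⊕1⊕0⊕0⊕0⊕1 = 0
Codeword b1..b31 = 0000000011010100001011110110001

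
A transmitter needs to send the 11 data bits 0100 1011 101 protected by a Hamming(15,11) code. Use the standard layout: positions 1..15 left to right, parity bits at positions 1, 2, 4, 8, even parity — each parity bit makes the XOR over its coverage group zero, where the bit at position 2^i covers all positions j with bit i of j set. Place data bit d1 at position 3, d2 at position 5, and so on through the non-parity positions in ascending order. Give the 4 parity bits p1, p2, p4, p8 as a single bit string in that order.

Place data bits at non-power-of-two positions: b3=0, b5=1, b6=0, b7=0, b9=1, b10=0, b11=1, b12=1, b13=1, b14=0, b15=1.
p1 = XOR of data positions {3,5,7,9,11,13,15} = 0⊕1⊕0⊕1⊕1⊕1⊕1 = 1
p2 = XOR of data positions {3,6,7,10,11,14,15} = 0⊕0⊕0⊕0⊕1⊕0⊕1 = 0
p4 = XOR of data positions {5,6,7,12,13,14,15} = 1⊕0⊕0⊕1⊕1⊕0⊕1 = 0
p8 = XOR of data positions {9,10,11,12,13,14,15} = 1⊕0⊕1⊕1⊕1⊕0⊕1 = 1
Parity bits p1,p2,p4,p8 = 1001

1001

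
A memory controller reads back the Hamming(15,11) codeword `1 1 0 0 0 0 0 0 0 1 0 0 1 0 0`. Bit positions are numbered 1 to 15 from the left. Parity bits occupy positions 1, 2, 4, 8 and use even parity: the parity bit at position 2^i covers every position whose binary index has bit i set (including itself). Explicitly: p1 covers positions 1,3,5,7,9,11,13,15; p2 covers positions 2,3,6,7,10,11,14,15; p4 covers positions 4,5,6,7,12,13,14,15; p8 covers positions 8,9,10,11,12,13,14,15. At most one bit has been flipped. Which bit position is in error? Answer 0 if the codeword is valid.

s1: b1⊕b3⊕b5⊕b7⊕b9⊕b11⊕b13⊕b15 = 1⊕0⊕0⊕0⊕0⊕0⊕1⊕0 = 0
s2: b2⊕b3⊕b6⊕b7⊕b10⊕b11⊕b14⊕b15 = 1⊕0⊕0⊕0⊕1⊕0⊕0⊕0 = 0
s4: b4⊕b5⊕b6⊕b7⊕b12⊕b13⊕b14⊕b15 = 0⊕0⊕0⊕0⊕0⊕1⊕0⊕0 = 1
s8: b8⊕b9⊕b10⊕b11⊕b12⊕b13⊕b14⊕b15 = 0⊕0⊕1⊕0⊕0⊕1⊕0⊕0 = 0
Syndrome (s8...s1) = 0100 → position 4.

4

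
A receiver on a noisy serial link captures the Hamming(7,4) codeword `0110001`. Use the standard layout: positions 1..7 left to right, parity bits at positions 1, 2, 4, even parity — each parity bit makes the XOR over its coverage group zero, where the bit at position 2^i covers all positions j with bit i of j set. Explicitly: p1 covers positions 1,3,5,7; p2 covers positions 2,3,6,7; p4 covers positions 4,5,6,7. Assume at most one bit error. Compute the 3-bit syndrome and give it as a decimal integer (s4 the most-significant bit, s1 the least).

s1: b1⊕b3⊕b5⊕b7 = 0⊕1⊕0⊕1 = 0
s2: b2⊕b3⊕b6⊕b7 = 1⊕1⊕0⊕1 = 1
s4: b4⊕b5⊕b6⊕b7 = 0⊕0⊕0⊕1 = 1
Syndrome (s4...s1) = 110 → position 6.

6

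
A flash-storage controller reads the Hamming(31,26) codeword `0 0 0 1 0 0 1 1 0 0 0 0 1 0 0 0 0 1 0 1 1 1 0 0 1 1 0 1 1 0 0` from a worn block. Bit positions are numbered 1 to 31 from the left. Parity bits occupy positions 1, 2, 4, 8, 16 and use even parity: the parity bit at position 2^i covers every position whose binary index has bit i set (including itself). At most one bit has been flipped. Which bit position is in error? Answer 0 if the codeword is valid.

s1: b1⊕b3⊕b5⊕b7⊕b9⊕b11⊕b13⊕b15⊕b17⊕b19⊕b21⊕b23⊕b25⊕b27⊕b29⊕b31 = 0⊕0⊕0⊕1⊕0⊕0⊕1⊕0⊕0⊕0⊕1⊕0⊕1⊕0⊕1⊕0 = 1
s2: b2⊕b3⊕b6⊕b7⊕b10⊕b11⊕b14⊕b15⊕b18⊕b19⊕b22⊕b23⊕b26⊕b27⊕b30⊕b31 = 0⊕0⊕0⊕1⊕0⊕0⊕0⊕0⊕1⊕0⊕1⊕0⊕1⊕0⊕0⊕0 = 0
s4: b4⊕b5⊕b6⊕b7⊕b12⊕b13⊕b14⊕b15⊕b20⊕b21⊕b22⊕b23⊕b28⊕b29⊕b30⊕b31 = 1⊕0⊕0⊕1⊕0⊕1⊕0⊕0⊕1⊕1⊕1⊕0⊕1⊕1⊕0⊕0 = 0
s8: b8⊕b9⊕b10⊕b11⊕b12⊕b13⊕b14⊕b15⊕b24⊕b25⊕b26⊕b27⊕b28⊕b29⊕b30⊕b31 = 1⊕0⊕0⊕0⊕0⊕1⊕0⊕0⊕0⊕1⊕1⊕0⊕1⊕1⊕0⊕0 = 0
s16: b16⊕b17⊕b18⊕b19⊕b20⊕b21⊕b22⊕b23⊕b24⊕b25⊕b26⊕b27⊕b28⊕b29⊕b30⊕b31 = 0⊕0⊕1⊕0⊕1⊕1⊕1⊕0⊕0⊕1⊕1⊕0⊕1⊕1⊕0⊕0 = 0
Syndrome (s16...s1) = 00001 → position 1.

1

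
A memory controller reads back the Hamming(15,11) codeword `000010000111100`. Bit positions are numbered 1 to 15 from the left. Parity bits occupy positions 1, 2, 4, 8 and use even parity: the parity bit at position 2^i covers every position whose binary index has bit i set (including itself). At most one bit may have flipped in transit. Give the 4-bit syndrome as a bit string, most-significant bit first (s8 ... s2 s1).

s1: b1⊕b3⊕b5⊕b7⊕b9⊕b11⊕b13⊕b15 = 0⊕0⊕1⊕0⊕0⊕1⊕1⊕0 = 1
s2: b2⊕b3⊕b6⊕b7⊕b10⊕b11⊕b14⊕b15 = 0⊕0⊕0⊕0⊕1⊕1⊕0⊕0 = 0
s4: b4⊕b5⊕b6⊕b7⊕b12⊕b13⊕b14⊕b15 = 0⊕1⊕0⊕0⊕1⊕1⊕0⊕0 = 1
s8: b8⊕b9⊕b10⊕b11⊕b12⊕b13⊕b14⊕b15 = 0⊕0⊕1⊕1⊕1⊕1⊕0⊕0 = 0
Syndrome (s8...s1) = 0101 → position 5.

0101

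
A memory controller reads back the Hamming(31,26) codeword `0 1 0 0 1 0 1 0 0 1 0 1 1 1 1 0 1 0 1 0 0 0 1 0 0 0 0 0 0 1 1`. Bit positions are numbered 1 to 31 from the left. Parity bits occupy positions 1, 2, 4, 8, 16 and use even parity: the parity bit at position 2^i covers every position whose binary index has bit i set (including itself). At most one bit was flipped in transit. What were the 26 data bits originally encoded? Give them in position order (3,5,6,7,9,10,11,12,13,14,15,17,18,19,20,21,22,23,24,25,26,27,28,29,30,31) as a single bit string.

s1: b1⊕b3⊕b5⊕b7⊕b9⊕b11⊕b13⊕b15⊕b17⊕b19⊕b21⊕b23⊕b25⊕b27⊕b29⊕b31 = 0⊕0⊕1⊕1⊕0⊕0⊕1⊕1⊕1⊕1⊕0⊕1⊕0⊕0⊕0⊕1 = 0
s2: b2⊕b3⊕b6⊕b7⊕b10⊕b11⊕b14⊕b15⊕b18⊕b19⊕b22⊕b23⊕b26⊕b27⊕b30⊕b31 = 1⊕0⊕0⊕1⊕1⊕0⊕1⊕1⊕0⊕1⊕0⊕1⊕0⊕0⊕1⊕1 = 1
s4: b4⊕b5⊕b6⊕b7⊕b12⊕b13⊕b14⊕b15⊕b20⊕b21⊕b22⊕b23⊕b28⊕b29⊕b30⊕b31 = 0⊕1⊕0⊕1⊕1⊕1⊕1⊕1⊕0⊕0⊕0⊕1⊕0⊕0⊕1⊕1 = 1
s8: b8⊕b9⊕b10⊕b11⊕b12⊕b13⊕b14⊕b15⊕b24⊕b25⊕b26⊕b27⊕b28⊕b29⊕b30⊕b31 = 0⊕0⊕1⊕0⊕1⊕1⊕1⊕1⊕0⊕0⊕0⊕0⊕0⊕0⊕1⊕1 = 1
s16: b16⊕b17⊕b18⊕b19⊕b20⊕b21⊕b22⊕b23⊕b24⊕b25⊕b26⊕b27⊕b28⊕b29⊕b30⊕b31 = 0⊕1⊕0⊕1⊕0⊕0⊕0⊕1⊕0⊕0⊕0⊕0⊕0⊕0⊕1⊕1 = 1
Syndrome (s16...s1) = 11110 → position 30.
Flip bit 30: corrected codeword = 0100101001011110101000100000001
Data bits at positions 3,5,6,7,9,10,11,12,13,14,15,17,18,19,20,21,22,23,24,25,26,27,28,29,30,31: 01010101111101000100000001

01010101111101000100000001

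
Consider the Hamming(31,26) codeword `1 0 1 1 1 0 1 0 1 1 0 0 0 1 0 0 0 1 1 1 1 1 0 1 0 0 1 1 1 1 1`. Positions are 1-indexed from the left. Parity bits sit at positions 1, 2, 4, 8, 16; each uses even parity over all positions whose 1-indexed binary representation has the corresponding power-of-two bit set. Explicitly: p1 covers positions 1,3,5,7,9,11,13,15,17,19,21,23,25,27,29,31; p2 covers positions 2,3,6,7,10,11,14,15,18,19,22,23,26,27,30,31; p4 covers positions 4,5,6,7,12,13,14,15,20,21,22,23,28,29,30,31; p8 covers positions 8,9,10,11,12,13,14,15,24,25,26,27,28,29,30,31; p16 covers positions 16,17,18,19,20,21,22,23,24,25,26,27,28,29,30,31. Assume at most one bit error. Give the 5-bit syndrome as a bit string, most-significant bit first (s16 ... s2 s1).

s1: b1⊕b3⊕b5⊕b7⊕b9⊕b11⊕b13⊕b15⊕b17⊕b19⊕b21⊕b23⊕b25⊕b27⊕b29⊕b31 = 1⊕1⊕1⊕1⊕1⊕0⊕0⊕0⊕0⊕1⊕1⊕0⊕0⊕1⊕1⊕1 = 0
s2: b2⊕b3⊕b6⊕b7⊕b10⊕b11⊕b14⊕b15⊕b18⊕b19⊕b22⊕b23⊕b26⊕b27⊕b30⊕b31 = 0⊕1⊕0⊕1⊕1⊕0⊕1⊕0⊕1⊕1⊕1⊕0⊕0⊕1⊕1⊕1 = 0
s4: b4⊕b5⊕b6⊕b7⊕b12⊕b13⊕b14⊕b15⊕b20⊕b21⊕b22⊕b23⊕b28⊕b29⊕b30⊕b31 = 1⊕1⊕0⊕1⊕0⊕0⊕1⊕0⊕1⊕1⊕1⊕0⊕1⊕1⊕1⊕1 = 1
s8: b8⊕b9⊕b10⊕b11⊕b12⊕b13⊕b14⊕b15⊕b24⊕b25⊕b26⊕b27⊕b28⊕b29⊕b30⊕b31 = 0⊕1⊕1⊕0⊕0⊕0⊕1⊕0⊕1⊕0⊕0⊕1⊕1⊕1⊕1⊕1 = 1
s16: b16⊕b17⊕b18⊕b19⊕b20⊕b21⊕b22⊕b23⊕b24⊕b25⊕b26⊕b27⊕b28⊕b29⊕b30⊕b31 = 0⊕0⊕1⊕1⊕1⊕1⊕1⊕0⊕1⊕0⊕0⊕1⊕1⊕1⊕1⊕1 = 1
Syndrome (s16...s1) = 11100 → position 28.

11100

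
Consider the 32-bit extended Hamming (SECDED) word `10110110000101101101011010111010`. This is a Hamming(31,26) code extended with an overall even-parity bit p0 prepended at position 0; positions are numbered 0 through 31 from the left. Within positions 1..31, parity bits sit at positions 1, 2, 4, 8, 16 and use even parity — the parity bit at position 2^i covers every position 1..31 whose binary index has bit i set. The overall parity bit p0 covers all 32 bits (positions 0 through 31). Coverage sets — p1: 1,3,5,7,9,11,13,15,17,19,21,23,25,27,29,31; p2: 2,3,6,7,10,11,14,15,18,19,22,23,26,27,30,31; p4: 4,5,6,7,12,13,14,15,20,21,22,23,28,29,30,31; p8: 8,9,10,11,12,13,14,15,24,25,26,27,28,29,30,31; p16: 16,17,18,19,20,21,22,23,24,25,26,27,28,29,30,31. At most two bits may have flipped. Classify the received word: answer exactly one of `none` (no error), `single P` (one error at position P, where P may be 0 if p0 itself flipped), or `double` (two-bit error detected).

none

s1: b1⊕b3⊕b5⊕b7⊕b9⊕b11⊕b13⊕b15⊕b17⊕b19⊕b21⊕b23⊕b25⊕b27⊕b29⊕b31 = 0⊕1⊕1⊕0⊕0⊕1⊕1⊕0⊕1⊕1⊕1⊕0⊕0⊕1⊕0⊕0 = 0
s2: b2⊕b3⊕b6⊕b7⊕b10⊕b11⊕b14⊕b15⊕b18⊕b19⊕b22⊕b23⊕b26⊕b27⊕b30⊕b31 = 1⊕1⊕1⊕0⊕0⊕1⊕1⊕0⊕0⊕1⊕1⊕0⊕1⊕1⊕1⊕0 = 0
s4: b4⊕b5⊕b6⊕b7⊕b12⊕b13⊕b14⊕b15⊕b20⊕b21⊕b22⊕b23⊕b28⊕b29⊕b30⊕b31 = 0⊕1⊕1⊕0⊕0⊕1⊕1⊕0⊕0⊕1⊕1⊕0⊕1⊕0⊕1⊕0 = 0
s8: b8⊕b9⊕b10⊕b11⊕b12⊕b13⊕b14⊕b15⊕b24⊕b25⊕b26⊕b27⊕b28⊕b29⊕b30⊕b31 = 0⊕0⊕0⊕1⊕0⊕1⊕1⊕0⊕1⊕0⊕1⊕1⊕1⊕0⊕1⊕0 = 0
s16: b16⊕b17⊕b18⊕b19⊕b20⊕b21⊕b22⊕b23⊕b24⊕b25⊕b26⊕b27⊕b28⊕b29⊕b30⊕b31 = 1⊕1⊕0⊕1⊕0⊕1⊕1⊕0⊕1⊕0⊕1⊕1⊕1⊕0⊕1⊕0 = 0
Syndrome (s16...s1) = 00000 → position 0 (no error).
Overall parity (XOR of all 32 bits, including p0): 1⊕0⊕1⊕1⊕0⊕1⊕1⊕0⊕0⊕0⊕0⊕1⊕0⊕1⊕1⊕0⊕1⊕1⊕0⊕1⊕0⊕1⊕1⊕0⊕1⊕0⊕1⊕1⊕1⊕0⊕1⊕0 = 0
Overall=0, syndrome position=0 → no error.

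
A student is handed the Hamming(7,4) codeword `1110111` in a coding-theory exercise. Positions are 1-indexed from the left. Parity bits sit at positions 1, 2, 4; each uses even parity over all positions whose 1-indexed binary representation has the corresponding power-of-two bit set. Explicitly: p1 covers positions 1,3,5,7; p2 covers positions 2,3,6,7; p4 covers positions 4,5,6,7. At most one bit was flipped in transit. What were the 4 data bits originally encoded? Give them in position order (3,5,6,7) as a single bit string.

1111

s1: b1⊕b3⊕b5⊕b7 = 1⊕1⊕1⊕1 = 0
s2: b2⊕b3⊕b6⊕b7 = 1⊕1⊕1⊕1 = 0
s4: b4⊕b5⊕b6⊕b7 = 0⊕1⊕1⊕1 = 1
Syndrome (s4...s1) = 100 → position 4.
Flip bit 4: corrected codeword = 1111111
Data bits at positions 3,5,6,7: 1111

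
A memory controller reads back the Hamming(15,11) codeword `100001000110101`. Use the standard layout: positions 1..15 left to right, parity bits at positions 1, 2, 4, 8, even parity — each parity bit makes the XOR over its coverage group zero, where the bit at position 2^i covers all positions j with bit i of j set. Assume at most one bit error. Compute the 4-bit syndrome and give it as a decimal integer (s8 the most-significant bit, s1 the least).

4

s1: b1⊕b3⊕b5⊕b7⊕b9⊕b11⊕b13⊕b15 = 1⊕0⊕0⊕0⊕0⊕1⊕1⊕1 = 0
s2: b2⊕b3⊕b6⊕b7⊕b10⊕b11⊕b14⊕b15 = 0⊕0⊕1⊕0⊕1⊕1⊕0⊕1 = 0
s4: b4⊕b5⊕b6⊕b7⊕b12⊕b13⊕b14⊕b15 = 0⊕0⊕1⊕0⊕0⊕1⊕0⊕1 = 1
s8: b8⊕b9⊕b10⊕b11⊕b12⊕b13⊕b14⊕b15 = 0⊕0⊕1⊕1⊕0⊕1⊕0⊕1 = 0
Syndrome (s8...s1) = 0100 → position 4.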